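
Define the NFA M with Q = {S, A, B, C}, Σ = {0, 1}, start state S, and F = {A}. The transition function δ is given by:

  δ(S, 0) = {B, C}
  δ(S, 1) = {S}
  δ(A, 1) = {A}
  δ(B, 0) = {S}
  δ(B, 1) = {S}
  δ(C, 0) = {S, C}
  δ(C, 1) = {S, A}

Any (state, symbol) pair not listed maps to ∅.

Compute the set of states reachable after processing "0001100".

{S, C}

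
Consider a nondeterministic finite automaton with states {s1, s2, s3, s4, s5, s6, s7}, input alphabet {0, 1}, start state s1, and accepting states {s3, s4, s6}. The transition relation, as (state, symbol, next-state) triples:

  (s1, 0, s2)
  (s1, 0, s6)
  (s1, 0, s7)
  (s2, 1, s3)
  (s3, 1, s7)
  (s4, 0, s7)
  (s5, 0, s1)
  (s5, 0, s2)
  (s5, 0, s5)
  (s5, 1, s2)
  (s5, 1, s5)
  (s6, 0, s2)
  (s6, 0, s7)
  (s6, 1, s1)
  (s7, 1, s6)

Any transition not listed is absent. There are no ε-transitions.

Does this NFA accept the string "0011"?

No

Start in {s1}.
Read '0': {s1} → {s2, s6, s7}.
Read '0': {s2, s6, s7} → {s2, s7}.
Read '1': {s2, s7} → {s3, s6}.
Read '1': {s3, s6} → {s1, s7}.
The final set {s1, s7} contains no accepting state.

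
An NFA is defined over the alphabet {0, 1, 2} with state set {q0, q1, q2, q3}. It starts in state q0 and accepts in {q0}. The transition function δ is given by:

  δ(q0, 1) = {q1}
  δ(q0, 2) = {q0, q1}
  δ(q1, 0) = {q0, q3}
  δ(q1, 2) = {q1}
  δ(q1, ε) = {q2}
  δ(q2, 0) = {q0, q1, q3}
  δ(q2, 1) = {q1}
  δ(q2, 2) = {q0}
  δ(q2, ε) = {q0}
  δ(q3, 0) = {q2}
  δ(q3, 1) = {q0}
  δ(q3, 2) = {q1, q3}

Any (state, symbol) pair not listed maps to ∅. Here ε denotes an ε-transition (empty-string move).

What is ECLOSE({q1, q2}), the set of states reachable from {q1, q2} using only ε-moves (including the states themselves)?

Begin with {q1, q2}.
ε-move q2 → q0; add q0.

{q0, q1, q2}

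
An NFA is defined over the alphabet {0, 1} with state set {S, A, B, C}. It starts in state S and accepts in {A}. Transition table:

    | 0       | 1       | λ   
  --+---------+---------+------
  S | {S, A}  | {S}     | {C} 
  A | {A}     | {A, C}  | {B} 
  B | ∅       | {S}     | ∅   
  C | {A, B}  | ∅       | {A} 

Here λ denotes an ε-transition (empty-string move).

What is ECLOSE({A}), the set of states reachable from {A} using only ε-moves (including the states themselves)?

Begin with {A}.
ε-move A → B; add B.

{A, B}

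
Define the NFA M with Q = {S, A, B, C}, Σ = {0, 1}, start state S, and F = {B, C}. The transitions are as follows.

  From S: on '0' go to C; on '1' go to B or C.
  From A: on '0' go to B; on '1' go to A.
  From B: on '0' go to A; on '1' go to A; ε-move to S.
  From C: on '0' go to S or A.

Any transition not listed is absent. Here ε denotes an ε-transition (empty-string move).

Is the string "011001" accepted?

No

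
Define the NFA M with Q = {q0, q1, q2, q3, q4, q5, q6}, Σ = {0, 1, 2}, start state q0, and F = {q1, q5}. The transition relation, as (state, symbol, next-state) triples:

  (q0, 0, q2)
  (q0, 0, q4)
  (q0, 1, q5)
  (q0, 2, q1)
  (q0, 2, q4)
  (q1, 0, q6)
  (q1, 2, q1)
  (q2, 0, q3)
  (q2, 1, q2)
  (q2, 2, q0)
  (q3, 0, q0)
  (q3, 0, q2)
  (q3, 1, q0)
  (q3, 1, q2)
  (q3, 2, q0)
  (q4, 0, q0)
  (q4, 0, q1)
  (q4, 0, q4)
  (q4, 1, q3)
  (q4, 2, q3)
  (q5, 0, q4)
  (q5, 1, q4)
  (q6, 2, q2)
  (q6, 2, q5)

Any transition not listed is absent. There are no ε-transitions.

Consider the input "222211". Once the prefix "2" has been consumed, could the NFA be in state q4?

Start in {q0}.
Read '2': {q0} → {q1, q4}.
State q4 is in {q1, q4}.

Yes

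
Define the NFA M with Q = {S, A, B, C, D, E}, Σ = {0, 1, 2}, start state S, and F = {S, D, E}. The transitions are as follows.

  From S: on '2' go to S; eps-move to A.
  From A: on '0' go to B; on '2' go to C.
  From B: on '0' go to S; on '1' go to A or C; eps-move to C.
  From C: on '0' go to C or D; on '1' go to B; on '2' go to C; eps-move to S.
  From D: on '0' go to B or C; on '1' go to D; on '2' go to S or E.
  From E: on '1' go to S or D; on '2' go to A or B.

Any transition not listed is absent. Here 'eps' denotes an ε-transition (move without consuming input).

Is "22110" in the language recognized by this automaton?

Yes

Start: ε-closure({S}) = {S, A}.
Read '2': {S, A} → {S, A, C}.
Read '2': {S, A, C} → {S, A, C}.
Read '1': {S, A, C} → {S, A, B, C}.
Read '1': {S, A, B, C} → {S, A, B, C}.
Read '0': {S, A, B, C} → {S, A, B, C, D}.
The final set {S, A, B, C, D} contains the accepting states S, D.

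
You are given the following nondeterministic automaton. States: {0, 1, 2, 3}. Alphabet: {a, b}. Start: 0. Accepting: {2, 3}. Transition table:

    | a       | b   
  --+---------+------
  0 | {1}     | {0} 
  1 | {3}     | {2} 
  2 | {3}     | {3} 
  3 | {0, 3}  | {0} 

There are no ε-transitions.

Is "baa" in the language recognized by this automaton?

Start in {0}.
Read 'b': 0→{0}; now {0}.
Read 'a': 0→{1}; now {1}.
Read 'a': 1→{3}; now {3}.
The final set {3} contains the accepting state 3.

Yes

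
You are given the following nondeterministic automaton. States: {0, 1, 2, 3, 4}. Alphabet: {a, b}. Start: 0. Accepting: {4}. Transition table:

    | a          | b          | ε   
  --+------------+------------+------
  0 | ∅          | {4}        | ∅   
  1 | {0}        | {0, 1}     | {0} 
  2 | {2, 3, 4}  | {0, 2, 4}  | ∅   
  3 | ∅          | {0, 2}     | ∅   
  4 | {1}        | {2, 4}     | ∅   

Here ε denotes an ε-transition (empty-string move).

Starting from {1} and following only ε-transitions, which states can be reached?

Begin with {1}.
ε-move 1 → 0; add 0.

{0, 1}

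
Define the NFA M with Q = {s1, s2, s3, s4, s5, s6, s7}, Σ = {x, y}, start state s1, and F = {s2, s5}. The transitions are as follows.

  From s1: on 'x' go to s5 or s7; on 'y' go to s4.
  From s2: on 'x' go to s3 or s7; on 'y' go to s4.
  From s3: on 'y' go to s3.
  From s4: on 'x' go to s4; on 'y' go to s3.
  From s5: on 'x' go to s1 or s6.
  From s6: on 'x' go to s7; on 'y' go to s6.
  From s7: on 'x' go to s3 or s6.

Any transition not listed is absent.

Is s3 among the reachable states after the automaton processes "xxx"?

No

Start in {s1}.
Read 'x': s1→{s5, s7}; now {s5, s7}.
Read 'x': s5→{s1, s6}, s7→{s3, s6}; now {s1, s3, s6}.
Read 'x': s1→{s5, s7}, s3→∅, s6→{s7}; now {s5, s7}.
State s3 is not in {s5, s7}.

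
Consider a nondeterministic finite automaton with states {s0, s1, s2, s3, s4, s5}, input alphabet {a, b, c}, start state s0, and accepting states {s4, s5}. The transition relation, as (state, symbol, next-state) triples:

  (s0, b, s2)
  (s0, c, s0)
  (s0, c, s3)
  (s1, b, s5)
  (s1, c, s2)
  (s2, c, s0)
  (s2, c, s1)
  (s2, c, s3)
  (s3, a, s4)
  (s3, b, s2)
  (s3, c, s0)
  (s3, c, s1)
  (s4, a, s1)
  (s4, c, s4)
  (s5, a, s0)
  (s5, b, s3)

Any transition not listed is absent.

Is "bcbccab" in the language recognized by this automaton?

Start in {s0}.
Read 'b': s0→{s2}; now {s2}.
Read 'c': s2→{s0, s1, s3}; now {s0, s1, s3}.
Read 'b': s0→{s2}, s1→{s5}, s3→{s2}; now {s2, s5}.
Read 'c': s2→{s0, s1, s3}, s5→∅; now {s0, s1, s3}.
Read 'c': s0→{s0, s3}, s1→{s2}, s3→{s0, s1}; now {s0, s1, s2, s3}.
Read 'a': s0→∅, s1→∅, s2→∅, s3→{s4}; now {s4}.
Read 'b': s4→∅; now ∅.
The final set ∅ contains no accepting state.

No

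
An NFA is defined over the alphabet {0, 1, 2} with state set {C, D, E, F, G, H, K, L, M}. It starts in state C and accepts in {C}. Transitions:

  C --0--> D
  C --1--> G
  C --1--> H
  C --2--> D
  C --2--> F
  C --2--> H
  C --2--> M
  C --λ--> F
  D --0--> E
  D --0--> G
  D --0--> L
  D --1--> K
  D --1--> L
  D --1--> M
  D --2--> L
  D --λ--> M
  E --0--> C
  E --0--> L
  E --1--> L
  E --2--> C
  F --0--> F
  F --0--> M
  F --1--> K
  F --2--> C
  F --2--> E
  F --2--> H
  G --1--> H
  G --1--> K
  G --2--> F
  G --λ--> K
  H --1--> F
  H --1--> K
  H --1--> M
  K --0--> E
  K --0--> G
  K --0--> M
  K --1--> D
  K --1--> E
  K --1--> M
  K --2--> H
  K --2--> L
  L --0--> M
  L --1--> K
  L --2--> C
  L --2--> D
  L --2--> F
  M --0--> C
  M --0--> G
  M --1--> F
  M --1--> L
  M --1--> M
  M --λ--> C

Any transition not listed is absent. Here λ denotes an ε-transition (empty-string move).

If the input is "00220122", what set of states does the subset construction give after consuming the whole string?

{C, D, E, F, H, L, M}

Start: ε-closure({C}) = {C, F}.
Read '0': C→{D}, F→{F, M}; union {D, F, M}; ε-closure = {C, D, F, M}.
Read '0': C→{D}, D→{E, G, L}, F→{F, M}, M→{C, G}; union {C, D, E, F, G, L, M}; ε-closure = {C, D, E, F, G, K, L, M}.
Read '2': C→{D, F, H, M}, D→{L}, E→{C}, F→{C, E, H}, G→{F}, K→{H, L}, L→{C, D, F}, M→∅; now {C, D, E, F, H, L, M}.
Read '2': C→{D, F, H, M}, D→{L}, E→{C}, F→{C, E, H}, H→∅, L→{C, D, F}, M→∅; now {C, D, E, F, H, L, M}.
Read '0': C→{D}, D→{E, G, L}, E→{C, L}, F→{F, M}, H→∅, L→{M}, M→{C, G}; union {C, D, E, F, G, L, M}; ε-closure = {C, D, E, F, G, K, L, M}.
Read '1': C→{G, H}, D→{K, L, M}, E→{L}, F→{K}, G→{H, K}, K→{D, E, M}, L→{K}, M→{F, L, M}; union {D, E, F, G, H, K, L, M}; ε-closure = {C, D, E, F, G, H, K, L, M}.
Read '2': C→{D, F, H, M}, D→{L}, E→{C}, F→{C, E, H}, G→{F}, H→∅, K→{H, L}, L→{C, D, F}, M→∅; now {C, D, E, F, H, L, M}.
Read '2': C→{D, F, H, M}, D→{L}, E→{C}, F→{C, E, H}, H→∅, L→{C, D, F}, M→∅; now {C, D, E, F, H, L, M}.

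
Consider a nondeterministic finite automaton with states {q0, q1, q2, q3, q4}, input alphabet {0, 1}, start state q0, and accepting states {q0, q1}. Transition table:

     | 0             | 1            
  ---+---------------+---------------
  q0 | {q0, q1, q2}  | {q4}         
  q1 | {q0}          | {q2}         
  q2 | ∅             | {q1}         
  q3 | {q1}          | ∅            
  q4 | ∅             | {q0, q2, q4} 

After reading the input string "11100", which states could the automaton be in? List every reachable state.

{q0, q1, q2}

Start in {q0}.
Read '1': {q0} → {q4}.
Read '1': {q4} → {q0, q2, q4}.
Read '1': {q0, q2, q4} → {q0, q1, q2, q4}.
Read '0': {q0, q1, q2, q4} → {q0, q1, q2}.
Read '0': {q0, q1, q2} → {q0, q1, q2}.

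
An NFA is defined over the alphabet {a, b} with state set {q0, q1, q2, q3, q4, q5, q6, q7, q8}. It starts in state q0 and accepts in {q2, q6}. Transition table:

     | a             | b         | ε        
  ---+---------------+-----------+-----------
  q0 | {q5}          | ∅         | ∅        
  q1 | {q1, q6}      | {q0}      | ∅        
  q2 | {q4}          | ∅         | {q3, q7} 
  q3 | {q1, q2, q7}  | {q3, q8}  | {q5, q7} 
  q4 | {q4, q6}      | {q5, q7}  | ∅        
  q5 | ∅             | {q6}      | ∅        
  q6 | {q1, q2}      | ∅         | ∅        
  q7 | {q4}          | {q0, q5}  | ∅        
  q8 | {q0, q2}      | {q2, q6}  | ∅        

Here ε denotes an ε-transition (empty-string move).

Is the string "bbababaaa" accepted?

Start in {q0}.
Read 'b': q0→∅; now ∅.
The set is empty and remains empty for the remaining 8 symbols.
The final set ∅ contains no accepting state.

No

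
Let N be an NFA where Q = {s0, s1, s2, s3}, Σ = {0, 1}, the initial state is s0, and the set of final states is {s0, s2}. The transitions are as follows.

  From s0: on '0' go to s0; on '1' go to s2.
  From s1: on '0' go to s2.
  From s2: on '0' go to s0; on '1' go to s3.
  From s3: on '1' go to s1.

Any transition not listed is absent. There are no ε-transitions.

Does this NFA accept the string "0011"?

No

Start in {s0}.
Read '0': s0→{s0}; now {s0}.
Read '0': s0→{s0}; now {s0}.
Read '1': s0→{s2}; now {s2}.
Read '1': s2→{s3}; now {s3}.
The final set {s3} contains no accepting state.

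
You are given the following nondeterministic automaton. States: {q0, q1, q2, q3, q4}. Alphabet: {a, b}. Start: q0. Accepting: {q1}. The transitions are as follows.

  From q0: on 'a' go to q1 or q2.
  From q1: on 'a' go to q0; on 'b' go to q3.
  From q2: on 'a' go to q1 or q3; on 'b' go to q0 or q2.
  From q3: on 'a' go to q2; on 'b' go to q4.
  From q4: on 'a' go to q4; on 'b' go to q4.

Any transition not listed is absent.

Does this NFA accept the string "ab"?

No

Start in {q0}.
Read 'a': q0→{q1, q2}; now {q1, q2}.
Read 'b': q1→{q3}, q2→{q0, q2}; now {q0, q2, q3}.
The final set {q0, q2, q3} contains no accepting state.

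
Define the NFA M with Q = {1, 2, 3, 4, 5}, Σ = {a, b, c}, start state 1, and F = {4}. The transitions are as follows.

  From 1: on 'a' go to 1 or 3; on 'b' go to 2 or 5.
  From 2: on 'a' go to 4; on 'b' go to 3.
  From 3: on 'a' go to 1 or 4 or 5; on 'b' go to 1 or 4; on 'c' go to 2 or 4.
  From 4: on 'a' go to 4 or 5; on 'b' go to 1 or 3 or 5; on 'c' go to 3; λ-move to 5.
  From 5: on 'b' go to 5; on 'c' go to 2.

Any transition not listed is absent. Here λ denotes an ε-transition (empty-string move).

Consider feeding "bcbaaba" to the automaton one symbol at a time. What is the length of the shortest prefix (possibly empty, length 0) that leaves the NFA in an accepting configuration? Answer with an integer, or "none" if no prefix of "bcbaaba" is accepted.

4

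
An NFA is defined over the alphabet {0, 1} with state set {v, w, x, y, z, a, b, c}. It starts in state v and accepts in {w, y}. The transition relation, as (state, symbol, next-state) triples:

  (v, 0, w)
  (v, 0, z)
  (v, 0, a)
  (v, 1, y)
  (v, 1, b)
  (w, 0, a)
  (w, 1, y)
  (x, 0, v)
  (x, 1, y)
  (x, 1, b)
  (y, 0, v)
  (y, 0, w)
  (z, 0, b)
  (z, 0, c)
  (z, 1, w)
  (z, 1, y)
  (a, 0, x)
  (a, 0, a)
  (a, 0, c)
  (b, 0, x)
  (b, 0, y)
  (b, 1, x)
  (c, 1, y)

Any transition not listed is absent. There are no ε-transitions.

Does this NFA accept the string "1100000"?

Start in {v}.
Read '1': v→{y, b}; now {y, b}.
Read '1': y→∅, b→{x}; now {x}.
Read '0': x→{v}; now {v}.
Read '0': v→{w, z, a}; now {w, z, a}.
Read '0': w→{a}, z→{b, c}, a→{x, a, c}; now {x, a, b, c}.
Read '0': x→{v}, a→{x, a, c}, b→{x, y}, c→∅; now {v, x, y, a, c}.
Read '0': v→{w, z, a}, x→{v}, y→{v, w}, a→{x, a, c}, c→∅; now {v, w, x, z, a, c}.
The final set {v, w, x, z, a, c} contains the accepting state w.

Yes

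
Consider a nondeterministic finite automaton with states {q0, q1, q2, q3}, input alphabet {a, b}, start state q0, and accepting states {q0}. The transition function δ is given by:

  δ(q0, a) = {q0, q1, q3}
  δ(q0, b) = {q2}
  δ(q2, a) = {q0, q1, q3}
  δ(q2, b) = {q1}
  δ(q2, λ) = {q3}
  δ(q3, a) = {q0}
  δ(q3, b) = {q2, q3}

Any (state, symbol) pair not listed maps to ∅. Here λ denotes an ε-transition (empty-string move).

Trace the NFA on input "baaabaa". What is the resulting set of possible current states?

Start in {q0}.
Read 'b': {q0} → {q2, q3}.
Read 'a': {q2, q3} → {q0, q1, q3}.
Read 'a': {q0, q1, q3} → {q0, q1, q3}.
Read 'a': {q0, q1, q3} → {q0, q1, q3}.
Read 'b': {q0, q1, q3} → {q2, q3}.
Read 'a': {q2, q3} → {q0, q1, q3}.
Read 'a': {q0, q1, q3} → {q0, q1, q3}.

{q0, q1, q3}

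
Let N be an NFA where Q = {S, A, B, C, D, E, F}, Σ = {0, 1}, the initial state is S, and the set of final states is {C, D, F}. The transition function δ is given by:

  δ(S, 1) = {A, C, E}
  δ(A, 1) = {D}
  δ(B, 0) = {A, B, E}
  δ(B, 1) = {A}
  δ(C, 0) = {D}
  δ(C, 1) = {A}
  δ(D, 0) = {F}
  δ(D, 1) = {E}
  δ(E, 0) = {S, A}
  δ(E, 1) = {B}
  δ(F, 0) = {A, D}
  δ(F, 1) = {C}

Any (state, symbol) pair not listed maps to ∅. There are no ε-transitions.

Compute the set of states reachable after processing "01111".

∅

Start in {S}.
Read '0': S→∅; now ∅.
The set is empty and remains empty for the remaining 4 symbols.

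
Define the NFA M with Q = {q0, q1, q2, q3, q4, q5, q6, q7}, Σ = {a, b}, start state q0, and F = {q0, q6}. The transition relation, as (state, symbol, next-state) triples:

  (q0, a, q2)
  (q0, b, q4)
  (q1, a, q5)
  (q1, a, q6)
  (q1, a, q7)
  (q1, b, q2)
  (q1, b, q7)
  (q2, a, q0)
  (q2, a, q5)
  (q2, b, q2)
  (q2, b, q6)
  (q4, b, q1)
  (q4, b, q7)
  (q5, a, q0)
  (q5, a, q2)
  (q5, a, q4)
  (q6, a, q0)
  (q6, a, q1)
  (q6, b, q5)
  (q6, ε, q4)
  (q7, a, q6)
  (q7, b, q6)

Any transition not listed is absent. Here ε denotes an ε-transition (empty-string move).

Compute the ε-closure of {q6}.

Begin with {q6}.
ε-move q6 → q4; add q4.

{q4, q6}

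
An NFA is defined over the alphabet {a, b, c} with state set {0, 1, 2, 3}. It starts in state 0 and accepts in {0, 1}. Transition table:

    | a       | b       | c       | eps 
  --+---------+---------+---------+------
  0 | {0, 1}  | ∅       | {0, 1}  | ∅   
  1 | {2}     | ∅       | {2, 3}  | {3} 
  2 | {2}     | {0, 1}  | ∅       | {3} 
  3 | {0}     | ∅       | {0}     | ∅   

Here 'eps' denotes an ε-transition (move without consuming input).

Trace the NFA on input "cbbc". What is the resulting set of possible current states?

Start in {0}.
Read 'c': 0→{0, 1}; union {0, 1}; ε-closure = {0, 1, 3}.
Read 'b': 0→∅, 1→∅, 3→∅; now ∅.
The set is empty and remains empty for the remaining 2 symbols.

∅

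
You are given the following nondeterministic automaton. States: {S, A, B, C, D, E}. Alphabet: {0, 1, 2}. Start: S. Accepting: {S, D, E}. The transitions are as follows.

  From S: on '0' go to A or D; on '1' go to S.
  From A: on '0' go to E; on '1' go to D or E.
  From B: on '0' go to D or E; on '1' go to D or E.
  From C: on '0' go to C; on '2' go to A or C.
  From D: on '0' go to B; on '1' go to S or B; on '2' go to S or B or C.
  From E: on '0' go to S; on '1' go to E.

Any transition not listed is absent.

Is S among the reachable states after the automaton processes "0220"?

Start in {S}.
Read '0': S→{A, D}; now {A, D}.
Read '2': A→∅, D→{S, B, C}; now {S, B, C}.
Read '2': S→∅, B→∅, C→{A, C}; now {A, C}.
Read '0': A→{E}, C→{C}; now {C, E}.
State S is not in {C, E}.

No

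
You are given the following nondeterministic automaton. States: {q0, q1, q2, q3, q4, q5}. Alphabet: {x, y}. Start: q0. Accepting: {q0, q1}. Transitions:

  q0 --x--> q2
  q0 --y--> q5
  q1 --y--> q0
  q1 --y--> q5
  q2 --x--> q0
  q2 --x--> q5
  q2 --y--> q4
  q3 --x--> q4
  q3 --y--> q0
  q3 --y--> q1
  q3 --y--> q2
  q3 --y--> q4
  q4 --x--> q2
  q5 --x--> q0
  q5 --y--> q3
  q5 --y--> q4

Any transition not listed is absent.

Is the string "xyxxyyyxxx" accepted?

Start in {q0}.
Read 'x': {q0} → {q2}.
Read 'y': {q2} → {q4}.
Read 'x': {q4} → {q2}.
Read 'x': {q2} → {q0, q5}.
Read 'y': {q0, q5} → {q3, q4, q5}.
Read 'y': {q3, q4, q5} → {q0, q1, q2, q3, q4}.
Read 'y': {q0, q1, q2, q3, q4} → {q0, q1, q2, q4, q5}.
Read 'x': {q0, q1, q2, q4, q5} → {q0, q2, q5}.
Read 'x': {q0, q2, q5} → {q0, q2, q5}.
Read 'x': {q0, q2, q5} → {q0, q2, q5}.
The final set {q0, q2, q5} contains the accepting state q0.

Yes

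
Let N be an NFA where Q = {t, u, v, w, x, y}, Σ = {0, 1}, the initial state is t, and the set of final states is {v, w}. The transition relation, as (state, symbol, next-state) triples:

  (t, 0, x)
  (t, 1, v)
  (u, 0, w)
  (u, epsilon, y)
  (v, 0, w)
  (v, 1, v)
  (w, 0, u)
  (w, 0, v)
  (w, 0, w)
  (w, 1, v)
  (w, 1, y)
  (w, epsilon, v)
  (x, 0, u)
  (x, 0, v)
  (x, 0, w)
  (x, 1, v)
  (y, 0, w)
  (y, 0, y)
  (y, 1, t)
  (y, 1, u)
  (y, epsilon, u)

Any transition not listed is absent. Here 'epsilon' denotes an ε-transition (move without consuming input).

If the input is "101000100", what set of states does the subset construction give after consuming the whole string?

{u, v, w, y}

Start in {t}.
Read '1': t→{v}; now {v}.
Read '0': v→{w}; union {w}; ε-closure = {v, w}.
Read '1': v→{v}, w→{v, y}; union {v, y}; ε-closure = {u, v, y}.
Read '0': u→{w}, v→{w}, y→{w, y}; union {w, y}; ε-closure = {u, v, w, y}.
Read '0': u→{w}, v→{w}, w→{u, v, w}, y→{w, y}; now {u, v, w, y}.
Read '0': u→{w}, v→{w}, w→{u, v, w}, y→{w, y}; now {u, v, w, y}.
Read '1': u→∅, v→{v}, w→{v, y}, y→{t, u}; now {t, u, v, y}.
Read '0': t→{x}, u→{w}, v→{w}, y→{w, y}; union {w, x, y}; ε-closure = {u, v, w, x, y}.
Read '0': u→{w}, v→{w}, w→{u, v, w}, x→{u, v, w}, y→{w, y}; now {u, v, w, y}.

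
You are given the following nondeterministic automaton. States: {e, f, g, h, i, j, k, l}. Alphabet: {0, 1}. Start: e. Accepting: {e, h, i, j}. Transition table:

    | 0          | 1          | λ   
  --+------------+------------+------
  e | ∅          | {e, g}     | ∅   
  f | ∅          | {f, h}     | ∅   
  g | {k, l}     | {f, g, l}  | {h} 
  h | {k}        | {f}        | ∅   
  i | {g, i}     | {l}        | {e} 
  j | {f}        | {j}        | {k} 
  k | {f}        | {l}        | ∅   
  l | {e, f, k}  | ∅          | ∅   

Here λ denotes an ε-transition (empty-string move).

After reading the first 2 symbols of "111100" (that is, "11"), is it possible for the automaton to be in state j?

No

Start in {e}.
Read '1': {e} → {e, g, h}.
Read '1': {e, g, h} → {e, f, g, h, l}.
State j is not in {e, f, g, h, l}.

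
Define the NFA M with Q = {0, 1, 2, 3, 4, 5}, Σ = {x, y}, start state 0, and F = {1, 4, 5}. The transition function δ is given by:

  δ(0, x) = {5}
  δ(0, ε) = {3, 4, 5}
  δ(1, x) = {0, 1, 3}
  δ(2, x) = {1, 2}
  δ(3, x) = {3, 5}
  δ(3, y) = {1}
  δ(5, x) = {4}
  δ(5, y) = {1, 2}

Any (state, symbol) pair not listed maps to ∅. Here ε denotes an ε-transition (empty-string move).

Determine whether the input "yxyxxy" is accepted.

Yes

Start: ε-closure({0}) = {0, 3, 4, 5}.
Read 'y': 0→∅, 3→{1}, 4→∅, 5→{1, 2}; now {1, 2}.
Read 'x': 1→{0, 1, 3}, 2→{1, 2}; union {0, 1, 2, 3}; ε-closure = {0, 1, 2, 3, 4, 5}.
Read 'y': 0→∅, 1→∅, 2→∅, 3→{1}, 4→∅, 5→{1, 2}; now {1, 2}.
Read 'x': 1→{0, 1, 3}, 2→{1, 2}; union {0, 1, 2, 3}; ε-closure = {0, 1, 2, 3, 4, 5}.
Read 'x': 0→{5}, 1→{0, 1, 3}, 2→{1, 2}, 3→{3, 5}, 4→∅, 5→{4}; now {0, 1, 2, 3, 4, 5}.
Read 'y': 0→∅, 1→∅, 2→∅, 3→{1}, 4→∅, 5→{1, 2}; now {1, 2}.
The final set {1, 2} contains the accepting state 1.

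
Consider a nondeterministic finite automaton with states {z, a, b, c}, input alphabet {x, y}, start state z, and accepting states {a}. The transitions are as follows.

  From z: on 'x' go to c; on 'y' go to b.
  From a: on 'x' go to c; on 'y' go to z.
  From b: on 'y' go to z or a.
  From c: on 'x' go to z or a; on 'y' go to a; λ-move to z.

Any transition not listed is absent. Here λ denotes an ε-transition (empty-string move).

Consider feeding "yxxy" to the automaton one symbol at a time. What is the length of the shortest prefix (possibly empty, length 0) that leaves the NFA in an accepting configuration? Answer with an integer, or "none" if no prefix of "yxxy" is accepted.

none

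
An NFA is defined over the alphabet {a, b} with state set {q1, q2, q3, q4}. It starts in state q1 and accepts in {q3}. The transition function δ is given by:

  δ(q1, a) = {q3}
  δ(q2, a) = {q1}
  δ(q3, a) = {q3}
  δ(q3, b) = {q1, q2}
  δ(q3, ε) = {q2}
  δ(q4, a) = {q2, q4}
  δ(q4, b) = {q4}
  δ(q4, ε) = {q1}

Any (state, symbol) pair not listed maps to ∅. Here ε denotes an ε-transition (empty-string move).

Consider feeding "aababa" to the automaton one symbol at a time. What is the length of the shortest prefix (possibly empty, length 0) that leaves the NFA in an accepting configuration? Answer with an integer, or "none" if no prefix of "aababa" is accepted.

Start in {q1}.
Read 'a': q1→{q3}; union {q3}; ε-closure = {q2, q3}.
None of the earlier sets intersect F, but {q2, q3} does.

1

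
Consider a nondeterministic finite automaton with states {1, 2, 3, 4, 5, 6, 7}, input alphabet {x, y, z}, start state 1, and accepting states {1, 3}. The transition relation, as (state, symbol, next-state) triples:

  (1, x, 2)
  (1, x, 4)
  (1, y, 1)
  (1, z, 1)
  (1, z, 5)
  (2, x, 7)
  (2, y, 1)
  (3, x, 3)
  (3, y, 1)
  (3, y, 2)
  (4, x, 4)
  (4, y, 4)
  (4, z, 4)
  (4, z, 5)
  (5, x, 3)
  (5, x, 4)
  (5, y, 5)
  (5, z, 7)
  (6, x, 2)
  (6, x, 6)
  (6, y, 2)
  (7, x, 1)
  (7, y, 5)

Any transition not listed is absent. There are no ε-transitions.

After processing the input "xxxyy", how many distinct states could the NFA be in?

Start in {1}.
Read 'x': 1→{2, 4}; now {2, 4}.
Read 'x': 2→{7}, 4→{4}; now {4, 7}.
Read 'x': 4→{4}, 7→{1}; now {1, 4}.
Read 'y': 1→{1}, 4→{4}; now {1, 4}.
Read 'y': 1→{1}, 4→{4}; now {1, 4}.
That set has 2 states.

2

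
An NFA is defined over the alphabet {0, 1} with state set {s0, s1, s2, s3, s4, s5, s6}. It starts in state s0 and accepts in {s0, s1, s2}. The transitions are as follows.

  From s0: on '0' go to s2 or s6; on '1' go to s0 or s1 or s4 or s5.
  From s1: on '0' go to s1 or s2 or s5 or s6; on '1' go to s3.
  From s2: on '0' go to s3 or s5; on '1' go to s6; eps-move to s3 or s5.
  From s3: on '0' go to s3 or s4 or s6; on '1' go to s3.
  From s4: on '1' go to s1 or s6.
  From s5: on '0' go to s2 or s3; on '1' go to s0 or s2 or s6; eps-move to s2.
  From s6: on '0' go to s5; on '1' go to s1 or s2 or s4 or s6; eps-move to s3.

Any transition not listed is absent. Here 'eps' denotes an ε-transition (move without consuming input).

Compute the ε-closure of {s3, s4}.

{s3, s4}

Begin with {s3, s4}.
No ε-moves leave this set, so the closure equals the set itself.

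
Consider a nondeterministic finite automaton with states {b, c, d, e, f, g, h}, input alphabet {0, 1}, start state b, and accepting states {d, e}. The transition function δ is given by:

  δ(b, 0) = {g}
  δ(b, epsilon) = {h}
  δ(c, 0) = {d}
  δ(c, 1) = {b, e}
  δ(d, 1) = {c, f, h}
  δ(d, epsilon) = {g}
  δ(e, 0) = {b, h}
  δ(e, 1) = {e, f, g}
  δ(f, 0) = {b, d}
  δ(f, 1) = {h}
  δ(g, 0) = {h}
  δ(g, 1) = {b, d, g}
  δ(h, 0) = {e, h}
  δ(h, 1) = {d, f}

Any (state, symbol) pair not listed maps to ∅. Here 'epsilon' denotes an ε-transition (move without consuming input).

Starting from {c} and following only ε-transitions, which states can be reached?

{c}

Begin with {c}.
No ε-moves leave this set, so the closure equals the set itself.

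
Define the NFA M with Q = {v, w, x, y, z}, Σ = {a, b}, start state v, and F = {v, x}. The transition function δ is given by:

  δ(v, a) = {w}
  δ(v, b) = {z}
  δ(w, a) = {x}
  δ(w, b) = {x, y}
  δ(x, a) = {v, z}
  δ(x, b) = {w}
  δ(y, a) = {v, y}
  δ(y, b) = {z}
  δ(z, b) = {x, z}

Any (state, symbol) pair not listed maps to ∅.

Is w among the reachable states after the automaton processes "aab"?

Start in {v}.
Read 'a': {v} → {w}.
Read 'a': {w} → {x}.
Read 'b': {x} → {w}.
State w is in {w}.

Yes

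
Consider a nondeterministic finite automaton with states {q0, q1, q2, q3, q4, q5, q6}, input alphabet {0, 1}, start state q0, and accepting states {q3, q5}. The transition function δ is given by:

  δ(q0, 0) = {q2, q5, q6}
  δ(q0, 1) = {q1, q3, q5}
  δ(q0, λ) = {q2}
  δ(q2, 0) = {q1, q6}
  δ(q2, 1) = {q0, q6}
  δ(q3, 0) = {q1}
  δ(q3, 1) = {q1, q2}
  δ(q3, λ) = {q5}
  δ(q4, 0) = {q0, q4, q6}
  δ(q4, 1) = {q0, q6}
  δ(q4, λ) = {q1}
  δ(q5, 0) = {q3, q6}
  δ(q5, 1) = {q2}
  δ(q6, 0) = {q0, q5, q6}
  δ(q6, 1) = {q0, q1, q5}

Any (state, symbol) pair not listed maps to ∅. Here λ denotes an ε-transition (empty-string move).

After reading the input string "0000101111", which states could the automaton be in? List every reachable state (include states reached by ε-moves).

Start: ε-closure({q0}) = {q0, q2}.
Read '0': {q0, q2} → {q1, q2, q5, q6}.
Read '0': {q1, q2, q5, q6} → {q0, q1, q2, q3, q5, q6}.
Read '0': {q0, q1, q2, q3, q5, q6} → {q0, q1, q2, q3, q5, q6}.
Read '0': {q0, q1, q2, q3, q5, q6} → {q0, q1, q2, q3, q5, q6}.
Read '1': {q0, q1, q2, q3, q5, q6} → {q0, q1, q2, q3, q5, q6}.
Read '0': {q0, q1, q2, q3, q5, q6} → {q0, q1, q2, q3, q5, q6}.
Read '1': {q0, q1, q2, q3, q5, q6} → {q0, q1, q2, q3, q5, q6}.
Read '1': {q0, q1, q2, q3, q5, q6} → {q0, q1, q2, q3, q5, q6}.
Read '1': {q0, q1, q2, q3, q5, q6} → {q0, q1, q2, q3, q5, q6}.
Read '1': {q0, q1, q2, q3, q5, q6} → {q0, q1, q2, q3, q5, q6}.

{q0, q1, q2, q3, q5, q6}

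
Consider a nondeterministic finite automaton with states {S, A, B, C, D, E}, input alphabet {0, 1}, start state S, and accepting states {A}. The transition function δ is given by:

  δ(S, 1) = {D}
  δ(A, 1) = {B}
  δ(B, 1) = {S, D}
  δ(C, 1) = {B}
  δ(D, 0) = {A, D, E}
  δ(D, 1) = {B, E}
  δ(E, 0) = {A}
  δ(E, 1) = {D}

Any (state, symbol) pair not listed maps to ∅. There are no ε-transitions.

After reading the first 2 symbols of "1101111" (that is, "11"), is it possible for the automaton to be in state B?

Start in {S}.
Read '1': S→{D}; now {D}.
Read '1': D→{B, E}; now {B, E}.
State B is in {B, E}.

Yes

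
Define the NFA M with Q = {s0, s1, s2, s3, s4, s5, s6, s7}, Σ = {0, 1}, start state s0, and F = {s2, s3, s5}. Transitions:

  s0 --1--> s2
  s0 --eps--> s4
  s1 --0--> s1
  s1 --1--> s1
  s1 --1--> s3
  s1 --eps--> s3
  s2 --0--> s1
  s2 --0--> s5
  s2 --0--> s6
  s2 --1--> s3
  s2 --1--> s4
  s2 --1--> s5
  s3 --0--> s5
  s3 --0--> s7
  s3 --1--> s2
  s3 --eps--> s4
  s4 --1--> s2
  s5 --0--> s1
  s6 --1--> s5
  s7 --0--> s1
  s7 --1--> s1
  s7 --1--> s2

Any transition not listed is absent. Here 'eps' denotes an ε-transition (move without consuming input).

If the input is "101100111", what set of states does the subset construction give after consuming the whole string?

Start: ε-closure({s0}) = {s0, s4}.
Read '1': s0→{s2}, s4→{s2}; now {s2}.
Read '0': s2→{s1, s5, s6}; union {s1, s5, s6}; ε-closure = {s1, s3, s4, s5, s6}.
Read '1': s1→{s1, s3}, s3→{s2}, s4→{s2}, s5→∅, s6→{s5}; union {s1, s2, s3, s5}; ε-closure = {s1, s2, s3, s4, s5}.
Read '1': s1→{s1, s3}, s2→{s3, s4, s5}, s3→{s2}, s4→{s2}, s5→∅; now {s1, s2, s3, s4, s5}.
Read '0': s1→{s1}, s2→{s1, s5, s6}, s3→{s5, s7}, s4→∅, s5→{s1}; union {s1, s5, s6, s7}; ε-closure = {s1, s3, s4, s5, s6, s7}.
Read '0': s1→{s1}, s3→{s5, s7}, s4→∅, s5→{s1}, s6→∅, s7→{s1}; union {s1, s5, s7}; ε-closure = {s1, s3, s4, s5, s7}.
Read '1': s1→{s1, s3}, s3→{s2}, s4→{s2}, s5→∅, s7→{s1, s2}; union {s1, s2, s3}; ε-closure = {s1, s2, s3, s4}.
Read '1': s1→{s1, s3}, s2→{s3, s4, s5}, s3→{s2}, s4→{s2}; now {s1, s2, s3, s4, s5}.
Read '1': s1→{s1, s3}, s2→{s3, s4, s5}, s3→{s2}, s4→{s2}, s5→∅; now {s1, s2, s3, s4, s5}.

{s1, s2, s3, s4, s5}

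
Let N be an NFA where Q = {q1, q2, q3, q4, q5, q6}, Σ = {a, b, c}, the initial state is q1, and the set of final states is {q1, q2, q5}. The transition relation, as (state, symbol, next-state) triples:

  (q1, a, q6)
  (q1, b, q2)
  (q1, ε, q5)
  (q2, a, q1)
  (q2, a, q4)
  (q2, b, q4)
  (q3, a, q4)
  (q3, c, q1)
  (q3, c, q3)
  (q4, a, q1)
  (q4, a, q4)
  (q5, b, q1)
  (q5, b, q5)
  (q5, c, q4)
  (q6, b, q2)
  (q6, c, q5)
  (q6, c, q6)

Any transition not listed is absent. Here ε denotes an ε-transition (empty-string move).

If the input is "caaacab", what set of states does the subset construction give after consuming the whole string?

Start: ε-closure({q1}) = {q1, q5}.
Read 'c': q1→∅, q5→{q4}; now {q4}.
Read 'a': q4→{q1, q4}; union {q1, q4}; ε-closure = {q1, q4, q5}.
Read 'a': q1→{q6}, q4→{q1, q4}, q5→∅; union {q1, q4, q6}; ε-closure = {q1, q4, q5, q6}.
Read 'a': q1→{q6}, q4→{q1, q4}, q5→∅, q6→∅; union {q1, q4, q6}; ε-closure = {q1, q4, q5, q6}.
Read 'c': q1→∅, q4→∅, q5→{q4}, q6→{q5, q6}; now {q4, q5, q6}.
Read 'a': q4→{q1, q4}, q5→∅, q6→∅; union {q1, q4}; ε-closure = {q1, q4, q5}.
Read 'b': q1→{q2}, q4→∅, q5→{q1, q5}; now {q1, q2, q5}.

{q1, q2, q5}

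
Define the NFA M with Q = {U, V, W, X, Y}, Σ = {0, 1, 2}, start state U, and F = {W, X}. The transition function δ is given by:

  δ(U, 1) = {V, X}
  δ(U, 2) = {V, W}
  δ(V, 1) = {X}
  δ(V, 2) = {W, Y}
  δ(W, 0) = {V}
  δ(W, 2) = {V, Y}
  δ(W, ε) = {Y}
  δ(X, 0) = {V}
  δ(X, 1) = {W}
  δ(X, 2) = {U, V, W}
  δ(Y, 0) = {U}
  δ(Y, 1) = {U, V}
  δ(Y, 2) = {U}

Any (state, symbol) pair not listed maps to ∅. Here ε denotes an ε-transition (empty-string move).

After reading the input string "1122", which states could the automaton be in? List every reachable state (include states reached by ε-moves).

{U, V, W, Y}

Start in {U}.
Read '1': {U} → {V, X}.
Read '1': {V, X} → {W, X, Y}.
Read '2': {W, X, Y} → {U, V, W, Y}.
Read '2': {U, V, W, Y} → {U, V, W, Y}.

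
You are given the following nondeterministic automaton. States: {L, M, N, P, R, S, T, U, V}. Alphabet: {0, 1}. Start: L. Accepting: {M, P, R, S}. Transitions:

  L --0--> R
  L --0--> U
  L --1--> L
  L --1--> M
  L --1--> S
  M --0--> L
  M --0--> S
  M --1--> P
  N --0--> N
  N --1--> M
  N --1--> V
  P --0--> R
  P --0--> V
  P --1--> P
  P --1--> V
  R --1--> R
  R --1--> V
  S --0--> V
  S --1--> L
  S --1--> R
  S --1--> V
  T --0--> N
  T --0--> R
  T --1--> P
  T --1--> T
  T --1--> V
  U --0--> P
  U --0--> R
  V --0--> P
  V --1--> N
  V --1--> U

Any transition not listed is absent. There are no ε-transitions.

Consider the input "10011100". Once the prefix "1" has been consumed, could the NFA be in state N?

No

Start in {L}.
Read '1': {L} → {L, M, S}.
State N is not in {L, M, S}.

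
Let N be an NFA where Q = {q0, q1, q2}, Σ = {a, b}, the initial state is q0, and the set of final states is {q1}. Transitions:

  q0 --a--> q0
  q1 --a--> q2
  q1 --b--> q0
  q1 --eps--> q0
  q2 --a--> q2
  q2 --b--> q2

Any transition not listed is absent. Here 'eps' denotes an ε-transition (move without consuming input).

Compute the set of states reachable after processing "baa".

Start in {q0}.
Read 'b': {q0} → ∅.
The set is empty and remains empty for the remaining 2 symbols.

∅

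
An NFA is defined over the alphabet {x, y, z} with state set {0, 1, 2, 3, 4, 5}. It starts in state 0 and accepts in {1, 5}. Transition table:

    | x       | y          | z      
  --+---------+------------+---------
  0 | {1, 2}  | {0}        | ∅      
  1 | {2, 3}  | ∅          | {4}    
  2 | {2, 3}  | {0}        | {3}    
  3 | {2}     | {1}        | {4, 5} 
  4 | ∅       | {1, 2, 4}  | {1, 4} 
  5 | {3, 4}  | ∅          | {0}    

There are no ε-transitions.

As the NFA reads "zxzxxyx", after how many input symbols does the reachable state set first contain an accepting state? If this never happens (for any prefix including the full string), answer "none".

none

Start in {0}.
Read 'z': 0→∅; now ∅.
The set is empty and remains empty for the remaining 6 symbols.
No reachable set along the way intersects F.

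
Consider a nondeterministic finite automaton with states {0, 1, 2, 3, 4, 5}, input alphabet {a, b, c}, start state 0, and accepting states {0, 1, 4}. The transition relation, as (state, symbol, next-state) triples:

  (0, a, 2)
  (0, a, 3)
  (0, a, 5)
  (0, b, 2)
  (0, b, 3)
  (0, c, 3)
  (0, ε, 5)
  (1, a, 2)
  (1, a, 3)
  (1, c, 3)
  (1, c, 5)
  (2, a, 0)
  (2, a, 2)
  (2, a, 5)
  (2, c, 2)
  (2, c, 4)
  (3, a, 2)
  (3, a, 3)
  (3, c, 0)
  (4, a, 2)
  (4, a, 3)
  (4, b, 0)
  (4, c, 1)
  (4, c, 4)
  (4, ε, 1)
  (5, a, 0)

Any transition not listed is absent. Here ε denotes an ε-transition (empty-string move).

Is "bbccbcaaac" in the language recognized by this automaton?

Start: ε-closure({0}) = {0, 5}.
Read 'b': {0, 5} → {2, 3}.
Read 'b': {2, 3} → ∅.
The set is empty and remains empty for the remaining 8 symbols.
The final set ∅ contains no accepting state.

No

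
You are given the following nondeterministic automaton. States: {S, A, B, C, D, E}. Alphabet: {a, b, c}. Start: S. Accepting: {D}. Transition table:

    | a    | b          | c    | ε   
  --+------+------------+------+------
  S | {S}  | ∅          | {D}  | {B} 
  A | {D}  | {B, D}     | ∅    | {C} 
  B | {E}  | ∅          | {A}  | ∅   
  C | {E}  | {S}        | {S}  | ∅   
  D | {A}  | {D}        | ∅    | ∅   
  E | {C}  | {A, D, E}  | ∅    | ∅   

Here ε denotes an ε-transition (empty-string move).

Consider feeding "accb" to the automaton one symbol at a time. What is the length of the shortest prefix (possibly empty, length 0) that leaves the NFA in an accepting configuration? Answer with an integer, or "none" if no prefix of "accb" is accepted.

Start: ε-closure({S}) = {S, B}.
Read 'a': S→{S}, B→{E}; union {S, E}; ε-closure = {S, B, E}.
Read 'c': S→{D}, B→{A}, E→∅; union {A, D}; ε-closure = {A, C, D}.
None of the earlier sets intersect F, but {A, C, D} does.

2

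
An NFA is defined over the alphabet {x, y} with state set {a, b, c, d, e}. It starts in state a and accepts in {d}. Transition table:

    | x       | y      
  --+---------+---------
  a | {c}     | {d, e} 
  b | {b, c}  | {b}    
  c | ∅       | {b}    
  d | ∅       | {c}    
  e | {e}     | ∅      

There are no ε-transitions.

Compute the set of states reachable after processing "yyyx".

Start in {a}.
Read 'y': {a} → {d, e}.
Read 'y': {d, e} → {c}.
Read 'y': {c} → {b}.
Read 'x': {b} → {b, c}.

{b, c}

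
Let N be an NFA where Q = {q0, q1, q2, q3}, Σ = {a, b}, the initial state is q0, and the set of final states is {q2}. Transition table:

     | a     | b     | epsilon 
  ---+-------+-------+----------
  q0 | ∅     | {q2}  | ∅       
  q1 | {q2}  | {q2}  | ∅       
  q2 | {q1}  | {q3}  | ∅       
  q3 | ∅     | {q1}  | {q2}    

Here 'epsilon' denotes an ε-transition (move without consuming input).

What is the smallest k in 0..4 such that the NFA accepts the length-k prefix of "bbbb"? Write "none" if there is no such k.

Start in {q0}.
Read 'b': {q0} → {q2}.
None of the earlier sets intersect F, but {q2} does.

1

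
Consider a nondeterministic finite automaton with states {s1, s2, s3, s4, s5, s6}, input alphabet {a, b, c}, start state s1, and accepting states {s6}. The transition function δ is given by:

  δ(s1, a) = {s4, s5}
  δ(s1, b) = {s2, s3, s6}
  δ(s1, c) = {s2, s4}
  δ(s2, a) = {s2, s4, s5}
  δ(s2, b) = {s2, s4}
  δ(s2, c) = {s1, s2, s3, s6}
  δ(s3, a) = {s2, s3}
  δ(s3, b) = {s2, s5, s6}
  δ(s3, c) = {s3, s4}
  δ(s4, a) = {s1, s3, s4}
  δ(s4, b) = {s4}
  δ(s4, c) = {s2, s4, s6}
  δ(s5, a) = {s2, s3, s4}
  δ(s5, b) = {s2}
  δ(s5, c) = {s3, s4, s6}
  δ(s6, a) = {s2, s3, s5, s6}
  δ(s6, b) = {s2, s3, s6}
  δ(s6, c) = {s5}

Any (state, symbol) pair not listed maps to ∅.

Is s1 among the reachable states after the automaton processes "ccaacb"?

No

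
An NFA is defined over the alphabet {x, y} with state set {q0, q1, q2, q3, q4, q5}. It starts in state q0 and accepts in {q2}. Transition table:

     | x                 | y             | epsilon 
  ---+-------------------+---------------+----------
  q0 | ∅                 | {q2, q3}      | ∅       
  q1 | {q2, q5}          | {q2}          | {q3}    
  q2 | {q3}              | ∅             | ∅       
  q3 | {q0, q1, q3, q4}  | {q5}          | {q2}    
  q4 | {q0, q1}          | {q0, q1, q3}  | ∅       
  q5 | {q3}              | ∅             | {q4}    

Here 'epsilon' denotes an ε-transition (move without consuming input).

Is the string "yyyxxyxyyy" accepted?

Yes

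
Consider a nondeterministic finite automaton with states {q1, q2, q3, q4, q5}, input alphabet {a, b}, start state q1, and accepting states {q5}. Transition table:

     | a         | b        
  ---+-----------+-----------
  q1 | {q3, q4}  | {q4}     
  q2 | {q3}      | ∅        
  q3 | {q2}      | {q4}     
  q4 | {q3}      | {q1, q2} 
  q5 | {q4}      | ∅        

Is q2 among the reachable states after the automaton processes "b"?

Start in {q1}.
Read 'b': {q1} → {q4}.
State q2 is not in {q4}.

No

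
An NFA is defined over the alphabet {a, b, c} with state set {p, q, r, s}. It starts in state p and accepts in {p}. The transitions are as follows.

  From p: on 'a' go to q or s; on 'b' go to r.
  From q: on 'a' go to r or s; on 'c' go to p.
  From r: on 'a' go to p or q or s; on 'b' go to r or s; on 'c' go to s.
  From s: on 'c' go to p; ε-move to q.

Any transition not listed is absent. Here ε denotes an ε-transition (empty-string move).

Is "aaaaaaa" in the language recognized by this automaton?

Start in {p}.
Read 'a': {p} → {q, s}.
Read 'a': {q, s} → {q, r, s}.
Read 'a': {q, r, s} → {p, q, r, s}.
Read 'a': {p, q, r, s} → {p, q, r, s}.
Read 'a': {p, q, r, s} → {p, q, r, s}.
Read 'a': {p, q, r, s} → {p, q, r, s}.
Read 'a': {p, q, r, s} → {p, q, r, s}.
The final set {p, q, r, s} contains the accepting state p.

Yes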